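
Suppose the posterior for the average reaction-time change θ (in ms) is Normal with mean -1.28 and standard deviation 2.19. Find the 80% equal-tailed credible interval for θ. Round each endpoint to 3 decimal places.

[-4.087, 1.527]

The posterior is symmetric, so the 80% equal-tailed interval is θ = -1.28 ± z·2.19 with z = 1.282.
Half-width: 1.282 × 2.19 = 2.807.
-1.28 − 2.807 = -4.087; -1.28 + 2.807 = 1.527.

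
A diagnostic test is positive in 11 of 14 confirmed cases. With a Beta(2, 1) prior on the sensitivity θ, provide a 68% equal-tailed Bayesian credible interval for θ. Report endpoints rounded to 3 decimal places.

[0.664, 0.865]

Posterior: Beta(2+11, 1+3) = Beta(13, 4).
Equal-tailed 68% interval: the 0.16 and 0.84 quantiles of Beta(13, 4).
Posterior mean ≈ 0.765, SD ≈ 0.100; a Normal approximation gives roughly [0.665, 0.864].
Exact: F⁻¹(0.16) = 0.664; F⁻¹(0.84) = 0.865.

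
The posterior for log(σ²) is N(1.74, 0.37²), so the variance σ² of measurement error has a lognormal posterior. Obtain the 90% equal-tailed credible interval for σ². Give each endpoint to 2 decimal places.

On the log scale the 90% interval is 1.74 ± 1.645 × 0.37 = [1.1314, 2.3486].
Exponentiate: [e^1.1314, e^2.3486] = [3.10, 10.47].

[3.10, 10.47]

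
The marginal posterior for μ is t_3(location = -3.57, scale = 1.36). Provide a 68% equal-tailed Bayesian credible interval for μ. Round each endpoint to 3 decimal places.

The t_3 distribution is symmetric; the 68% interval is -3.57 ± t·1.36 with t_{0.84,3} = 1.189.
Half-width: 1.189 × 1.36 = 1.617.
-3.57 − 1.617 = -5.187; -3.57 + 1.617 = -1.953.

[-5.187, -1.953]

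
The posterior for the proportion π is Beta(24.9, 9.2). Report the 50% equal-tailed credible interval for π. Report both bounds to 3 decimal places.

Posterior: Beta(24.9, 9.2).
Equal-tailed 50% interval: the 0.25 and 0.75 quantiles of Beta(24.9, 9.2).
Posterior mean ≈ 0.730, SD ≈ 0.075; a Normal approximation gives roughly [0.680, 0.781].
Exact: F⁻¹(0.25) = 0.681; F⁻¹(0.75) = 0.784.

[0.681, 0.784]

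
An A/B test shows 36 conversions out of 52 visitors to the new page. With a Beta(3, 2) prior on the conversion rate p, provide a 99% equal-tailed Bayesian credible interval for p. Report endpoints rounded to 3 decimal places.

[0.518, 0.827]

Posterior: Beta(3+36, 2+16) = Beta(39, 18).
Equal-tailed 99% interval: the 0.005 and 0.995 quantiles of Beta(39, 18).
Posterior mean ≈ 0.684, SD ≈ 0.061; a Normal approximation gives roughly [0.527, 0.841].
Exact: F⁻¹(0.005) = 0.518; F⁻¹(0.995) = 0.827.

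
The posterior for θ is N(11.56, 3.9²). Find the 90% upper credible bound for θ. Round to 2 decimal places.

Need U with P(θ ≤ U) = 0.90: U = 11.56 + z_{0.1}·3.9.
z = 1.282; U = 11.56 + 1.282 × 3.9 = 16.56.

16.56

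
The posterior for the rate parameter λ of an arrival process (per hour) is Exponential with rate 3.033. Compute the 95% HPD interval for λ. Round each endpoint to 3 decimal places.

The exponential density is strictly decreasing on [0, ∞), so the HPD interval is anchored at 0: [0, q] with P(λ ≤ q) = 0.95.
q = −ln(1 − 0.95) / 3.033 = 2.9957 / 3.033 = 0.988.

[0.000, 0.988]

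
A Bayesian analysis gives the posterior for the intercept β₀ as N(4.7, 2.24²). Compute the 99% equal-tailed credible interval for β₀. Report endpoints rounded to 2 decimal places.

[-1.07, 10.47]

The posterior is symmetric, so the 99% equal-tailed interval is β₀ = 4.7 ± z·2.24 with z = 2.576.
Half-width: 2.576 × 2.24 = 5.77.
4.7 − 5.77 = -1.07; 4.7 + 5.77 = 10.47.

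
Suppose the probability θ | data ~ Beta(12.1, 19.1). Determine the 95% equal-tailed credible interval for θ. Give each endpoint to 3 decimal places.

[0.228, 0.562]

Posterior: Beta(12.1, 19.1).
Equal-tailed 95% interval: the 0.025 and 0.975 quantiles of Beta(12.1, 19.1).
Posterior mean ≈ 0.388, SD ≈ 0.086; a Normal approximation gives roughly [0.220, 0.556].
Exact: F⁻¹(0.025) = 0.228; F⁻¹(0.975) = 0.562.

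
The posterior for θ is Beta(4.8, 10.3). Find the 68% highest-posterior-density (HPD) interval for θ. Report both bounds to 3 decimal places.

The posterior is unimodal and skewed, so the HPD interval has equal density at both endpoints and is the shortest 68% interval.
Solving f(0.183) = f(0.416) with F(0.416) − F(0.183) = 0.68 gives [0.183, 0.416].
For comparison, the equal-tailed interval is [0.200, 0.436]; the HPD is narrower and shifted toward the mode.

[0.183, 0.416]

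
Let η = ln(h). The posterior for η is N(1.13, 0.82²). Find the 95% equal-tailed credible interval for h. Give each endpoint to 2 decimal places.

[0.62, 15.44]

On the log scale the 95% interval is 1.13 ± 1.960 × 0.82 = [-0.4772, 2.7372].
Exponentiate: [e^-0.4772, e^2.7372] = [0.62, 15.44].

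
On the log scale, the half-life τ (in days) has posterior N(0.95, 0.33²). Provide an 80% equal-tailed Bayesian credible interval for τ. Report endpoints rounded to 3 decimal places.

[1.694, 3.947]

On the log scale the 80% interval is 0.95 ± 1.282 × 0.33 = [0.5271, 1.3729].
Exponentiate: [e^0.5271, e^1.3729] = [1.694, 3.947].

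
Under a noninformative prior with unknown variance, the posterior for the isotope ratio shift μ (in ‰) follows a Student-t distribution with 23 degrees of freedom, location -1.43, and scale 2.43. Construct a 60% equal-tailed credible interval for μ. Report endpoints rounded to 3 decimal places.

The t_23 distribution is symmetric; the 60% interval is -1.43 ± t·2.43 with t_{0.8,23} = 0.858.
Half-width: 0.858 × 2.43 = 2.084.
-1.43 − 2.084 = -3.514; -1.43 + 2.084 = 0.654.

[-3.514, 0.654]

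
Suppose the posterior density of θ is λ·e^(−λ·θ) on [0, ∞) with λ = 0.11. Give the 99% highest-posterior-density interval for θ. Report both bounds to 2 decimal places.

[0.00, 41.87]

The exponential density is strictly decreasing on [0, ∞), so the HPD interval is anchored at 0: [0, q] with P(θ ≤ q) = 0.99.
q = −ln(1 − 0.99) / 0.11 = 4.6052 / 0.11 = 41.87.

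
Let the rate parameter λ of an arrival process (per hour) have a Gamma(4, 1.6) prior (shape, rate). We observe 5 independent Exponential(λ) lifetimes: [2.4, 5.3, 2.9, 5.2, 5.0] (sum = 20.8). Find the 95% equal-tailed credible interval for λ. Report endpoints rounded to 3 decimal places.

Posterior: Gamma(4+5, 1.6+20.8) = Gamma(9, 22.4) (shape, rate).
Equal-tailed 95% interval: Gamma(9, 22.4) quantiles at 0.025 and 0.975.
Posterior mean ≈ 0.402, SD ≈ 0.134; a Normal approximation gives roughly [0.139, 0.664].
Exact: lower = 0.184; upper = 0.704.

[0.184, 0.704]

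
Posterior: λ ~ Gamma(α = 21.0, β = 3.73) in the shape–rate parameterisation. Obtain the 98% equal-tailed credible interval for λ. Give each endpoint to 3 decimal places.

[3.170, 8.875]

Posterior: Gamma(shape 21.0, rate 3.73).
Equal-tailed 98% interval: Gamma(21.0, 3.73) quantiles at 0.01 and 0.99.
Posterior mean ≈ 5.630, SD ≈ 1.229; a Normal approximation gives roughly [2.772, 8.488].
Exact: lower = 3.170; upper = 8.875.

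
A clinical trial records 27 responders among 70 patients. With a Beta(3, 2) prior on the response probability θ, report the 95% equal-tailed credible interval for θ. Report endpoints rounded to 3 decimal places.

[0.293, 0.512]

Posterior: Beta(3+27, 2+43) = Beta(30, 45).
Equal-tailed 95% interval: the 0.025 and 0.975 quantiles of Beta(30, 45).
Posterior mean ≈ 0.400, SD ≈ 0.056; a Normal approximation gives roughly [0.290, 0.510].
Exact: F⁻¹(0.025) = 0.293; F⁻¹(0.975) = 0.512.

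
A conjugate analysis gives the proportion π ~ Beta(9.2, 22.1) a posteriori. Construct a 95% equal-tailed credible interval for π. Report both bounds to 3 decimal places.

[0.151, 0.462]

Posterior: Beta(9.2, 22.1).
Equal-tailed 95% interval: the 0.025 and 0.975 quantiles of Beta(9.2, 22.1).
Posterior mean ≈ 0.294, SD ≈ 0.080; a Normal approximation gives roughly [0.137, 0.451].
Exact: F⁻¹(0.025) = 0.151; F⁻¹(0.975) = 0.462.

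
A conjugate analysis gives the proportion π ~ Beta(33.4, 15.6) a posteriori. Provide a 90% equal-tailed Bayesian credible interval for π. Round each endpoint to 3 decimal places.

[0.569, 0.786]

Posterior: Beta(33.4, 15.6).
Equal-tailed 90% interval: the 0.05 and 0.95 quantiles of Beta(33.4, 15.6).
Posterior mean ≈ 0.682, SD ≈ 0.066; a Normal approximation gives roughly [0.573, 0.790].
Exact: F⁻¹(0.05) = 0.569; F⁻¹(0.95) = 0.786.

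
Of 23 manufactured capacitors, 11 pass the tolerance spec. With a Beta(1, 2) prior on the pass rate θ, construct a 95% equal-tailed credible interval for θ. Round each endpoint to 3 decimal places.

[0.278, 0.651]

Posterior: Beta(1+11, 2+12) = Beta(12, 14).
Equal-tailed 95% interval: the 0.025 and 0.975 quantiles of Beta(12, 14).
Posterior mean ≈ 0.462, SD ≈ 0.096; a Normal approximation gives roughly [0.273, 0.650].
Exact: F⁻¹(0.025) = 0.278; F⁻¹(0.975) = 0.651.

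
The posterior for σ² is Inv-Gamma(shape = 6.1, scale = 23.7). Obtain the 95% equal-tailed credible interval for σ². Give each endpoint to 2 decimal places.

[2.01, 10.48]

Inverse-Gamma(6.1, 23.7) quantiles: F⁻¹(0.025) and F⁻¹(0.975).
Equivalently, 1/σ² ~ Gamma(6.1, rate = 23.7); invert its 0.975 and 0.025 quantiles.
Posterior mean ≈ 4.65, SD ≈ 2.30; a Normal approximation gives roughly [0.15, 9.15].
Exact: lower = 2.01; upper = 10.48.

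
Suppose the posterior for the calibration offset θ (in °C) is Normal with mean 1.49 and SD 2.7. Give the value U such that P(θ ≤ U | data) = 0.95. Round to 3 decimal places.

Need U with P(θ ≤ U) = 0.95: U = 1.49 + z_{0.05}·2.7.
z = 1.645; U = 1.49 + 1.645 × 2.7 = 5.931.

5.931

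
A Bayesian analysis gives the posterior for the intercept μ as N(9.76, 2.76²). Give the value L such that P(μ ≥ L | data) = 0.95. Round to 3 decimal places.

5.220

Need L with P(μ ≥ L) = 0.95: L = 9.76 − z_{0.05}·2.76.
z = 1.645; L = 9.76 − 1.645 × 2.76 = 5.220.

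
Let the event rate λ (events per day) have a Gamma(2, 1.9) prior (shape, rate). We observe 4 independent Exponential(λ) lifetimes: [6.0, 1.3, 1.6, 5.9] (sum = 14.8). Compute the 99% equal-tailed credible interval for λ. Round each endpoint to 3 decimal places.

[0.092, 0.847]

Posterior: Gamma(2+4, 1.9+14.8) = Gamma(6, 16.7) (shape, rate).
Equal-tailed 99% interval: Gamma(6, 16.7) quantiles at 0.005 and 0.995.
Posterior mean ≈ 0.359, SD ≈ 0.147; a Normal approximation gives roughly [-0.019, 0.737].
Exact: lower = 0.092; upper = 0.847.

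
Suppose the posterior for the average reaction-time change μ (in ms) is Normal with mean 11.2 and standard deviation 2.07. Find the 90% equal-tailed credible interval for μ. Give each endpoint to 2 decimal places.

[7.80, 14.60]

The posterior is symmetric, so the 90% equal-tailed interval is μ = 11.2 ± z·2.07 with z = 1.645.
Half-width: 1.645 × 2.07 = 3.40.
11.2 − 3.40 = 7.80; 11.2 + 3.40 = 14.60.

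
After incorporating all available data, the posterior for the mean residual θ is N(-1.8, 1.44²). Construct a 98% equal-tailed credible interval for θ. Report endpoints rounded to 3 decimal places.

[-5.150, 1.550]

The posterior is symmetric, so the 98% equal-tailed interval is θ = -1.8 ± z·1.44 with z = 2.326.
Half-width: 2.326 × 1.44 = 3.350.
-1.8 − 3.350 = -5.150; -1.8 + 3.350 = 1.550.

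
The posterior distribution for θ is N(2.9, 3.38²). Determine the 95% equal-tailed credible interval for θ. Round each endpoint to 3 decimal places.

[-3.725, 9.525]

The posterior is symmetric, so the 95% equal-tailed interval is θ = 2.9 ± z·3.38 with z = 1.960.
Half-width: 1.960 × 3.38 = 6.625.
2.9 − 6.625 = -3.725; 2.9 + 6.625 = 9.525.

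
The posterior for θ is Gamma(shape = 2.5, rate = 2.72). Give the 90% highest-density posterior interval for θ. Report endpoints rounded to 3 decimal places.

The posterior is unimodal and skewed, so the HPD interval has equal density at both endpoints and is the shortest 90% interval.
Solving f(0.088) = f(1.734) with F(1.734) − F(0.088) = 0.90 gives [0.088, 1.734].
For comparison, the equal-tailed interval is [0.211, 2.035]; the HPD is narrower and shifted toward the mode.

[0.088, 1.734]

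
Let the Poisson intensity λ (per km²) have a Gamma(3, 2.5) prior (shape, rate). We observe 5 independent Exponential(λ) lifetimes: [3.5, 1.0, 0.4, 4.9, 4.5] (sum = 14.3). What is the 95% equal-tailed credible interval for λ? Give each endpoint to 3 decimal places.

Posterior: Gamma(3+5, 2.5+14.3) = Gamma(8, 16.8) (shape, rate).
Equal-tailed 95% interval: Gamma(8, 16.8) quantiles at 0.025 and 0.975.
Posterior mean ≈ 0.476, SD ≈ 0.168; a Normal approximation gives roughly [0.146, 0.806].
Exact: lower = 0.206; upper = 0.858.

[0.206, 0.858]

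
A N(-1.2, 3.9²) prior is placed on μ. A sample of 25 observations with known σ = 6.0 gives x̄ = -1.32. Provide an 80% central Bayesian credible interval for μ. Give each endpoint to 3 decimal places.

Posterior precision = 1/3.9² + 25/6.0² = 0.0657 + 0.6944 = 0.7602, so posterior SD = 1.1469.
Posterior mean = (-1.2/3.9² + 25·-1.32/6.0²) / 0.7602 = -1.3096.
Interval: -1.3096 ± 1.282 × 1.1469 → [-2.779, 0.160].

[-2.779, 0.160]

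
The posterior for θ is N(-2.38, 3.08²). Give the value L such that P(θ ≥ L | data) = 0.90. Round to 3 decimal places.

Need L with P(θ ≥ L) = 0.90: L = -2.38 − z_{0.1}·3.08.
z = 1.282; L = -2.38 − 1.282 × 3.08 = -6.327.

-6.327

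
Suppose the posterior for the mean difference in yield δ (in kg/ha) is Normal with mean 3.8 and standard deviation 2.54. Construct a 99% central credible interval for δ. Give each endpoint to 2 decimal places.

[-2.74, 10.34]

The posterior is symmetric, so the 99% equal-tailed interval is δ = 3.8 ± z·2.54 with z = 2.576.
Half-width: 2.576 × 2.54 = 6.54.
3.8 − 6.54 = -2.74; 3.8 + 6.54 = 10.34.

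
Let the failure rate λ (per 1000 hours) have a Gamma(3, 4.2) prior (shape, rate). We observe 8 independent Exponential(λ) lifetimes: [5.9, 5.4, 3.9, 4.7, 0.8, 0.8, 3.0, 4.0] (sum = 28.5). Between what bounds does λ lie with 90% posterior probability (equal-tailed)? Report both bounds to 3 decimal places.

Posterior: Gamma(3+8, 4.2+28.5) = Gamma(11, 32.7) (shape, rate).
Equal-tailed 90% interval: Gamma(11, 32.7) quantiles at 0.05 and 0.95.
Posterior mean ≈ 0.336, SD ≈ 0.101; a Normal approximation gives roughly [0.170, 0.503].
Exact: lower = 0.189; upper = 0.519.

[0.189, 0.519]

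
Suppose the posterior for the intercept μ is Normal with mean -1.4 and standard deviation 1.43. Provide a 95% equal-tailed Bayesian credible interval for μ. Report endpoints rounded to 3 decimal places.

[-4.203, 1.403]

The posterior is symmetric, so the 95% equal-tailed interval is μ = -1.4 ± z·1.43 with z = 1.960.
Half-width: 1.960 × 1.43 = 2.803.
-1.4 − 2.803 = -4.203; -1.4 + 2.803 = 1.403.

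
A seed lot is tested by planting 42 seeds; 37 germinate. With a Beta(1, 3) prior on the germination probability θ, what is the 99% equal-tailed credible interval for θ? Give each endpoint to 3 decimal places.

[0.661, 0.940]

Posterior: Beta(1+37, 3+5) = Beta(38, 8).
Equal-tailed 99% interval: the 0.005 and 0.995 quantiles of Beta(38, 8).
Posterior mean ≈ 0.826, SD ≈ 0.055; a Normal approximation gives roughly [0.684, 0.968].
Exact: F⁻¹(0.005) = 0.661; F⁻¹(0.995) = 0.940.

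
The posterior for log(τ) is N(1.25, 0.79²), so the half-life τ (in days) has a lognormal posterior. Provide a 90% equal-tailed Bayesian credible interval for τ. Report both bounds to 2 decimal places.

[0.95, 12.80]

On the log scale the 90% interval is 1.25 ± 1.645 × 0.79 = [-0.0494, 2.5494].
Exponentiate: [e^-0.0494, e^2.5494] = [0.95, 12.80].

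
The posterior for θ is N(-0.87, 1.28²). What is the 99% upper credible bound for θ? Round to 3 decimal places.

Need U with P(θ ≤ U) = 0.99: U = -0.87 + z_{0.01}·1.28.
z = 2.326; U = -0.87 + 2.326 × 1.28 = 2.108.

2.108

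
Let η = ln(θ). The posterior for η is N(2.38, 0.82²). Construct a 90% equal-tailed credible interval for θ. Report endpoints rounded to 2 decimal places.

On the log scale the 90% interval is 2.38 ± 1.645 × 0.82 = [1.0312, 3.7288].
Exponentiate: [e^1.0312, e^3.7288] = [2.80, 41.63].

[2.80, 41.63]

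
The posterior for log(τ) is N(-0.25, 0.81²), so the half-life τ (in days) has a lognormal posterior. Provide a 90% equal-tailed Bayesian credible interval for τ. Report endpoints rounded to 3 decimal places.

On the log scale the 90% interval is -0.25 ± 1.645 × 0.81 = [-1.5823, 1.0823].
Exponentiate: [e^-1.5823, e^1.0823] = [0.205, 2.952].

[0.205, 2.952]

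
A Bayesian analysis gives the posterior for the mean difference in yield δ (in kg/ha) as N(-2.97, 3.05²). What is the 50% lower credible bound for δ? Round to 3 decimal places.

-2.970

Need L with P(δ ≥ L) = 0.50: L = -2.97 − z_{0.5}·3.05.
z = 0.000; L = -2.97 − 0.000 × 3.05 = -2.970.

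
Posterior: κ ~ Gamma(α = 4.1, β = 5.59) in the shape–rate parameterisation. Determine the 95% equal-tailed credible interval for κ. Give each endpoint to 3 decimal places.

[0.204, 1.595]

Posterior: Gamma(shape 4.1, rate 5.59).
Equal-tailed 95% interval: Gamma(4.1, 5.59) quantiles at 0.025 and 0.975.
Posterior mean ≈ 0.733, SD ≈ 0.362; a Normal approximation gives roughly [0.024, 1.443].
Exact: lower = 0.204; upper = 1.595.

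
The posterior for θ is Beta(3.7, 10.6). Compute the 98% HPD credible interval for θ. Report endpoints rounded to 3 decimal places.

The posterior is unimodal and skewed, so the HPD interval has equal density at both endpoints and is the shortest 98% interval.
Solving f(0.042) = f(0.529) with F(0.529) − F(0.042) = 0.98 gives [0.042, 0.529].
For comparison, the equal-tailed interval is [0.057, 0.555]; the HPD is narrower and shifted toward the mode.

[0.042, 0.529]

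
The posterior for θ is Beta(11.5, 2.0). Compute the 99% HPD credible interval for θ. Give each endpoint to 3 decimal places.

[0.574, 0.999]

The posterior is unimodal and skewed, so the HPD interval has equal density at both endpoints and is the shortest 99% interval.
Solving f(0.574) = f(0.999) with F(0.999) − F(0.574) = 0.99 gives [0.574, 0.999].
For comparison, the equal-tailed interval is [0.537, 0.991]; the HPD is narrower and shifted toward the mode.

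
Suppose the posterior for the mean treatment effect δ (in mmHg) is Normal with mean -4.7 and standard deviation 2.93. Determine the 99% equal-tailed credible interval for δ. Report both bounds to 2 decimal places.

The posterior is symmetric, so the 99% equal-tailed interval is δ = -4.7 ± z·2.93 with z = 2.576.
Half-width: 2.576 × 2.93 = 7.55.
-4.7 − 7.55 = -12.25; -4.7 + 7.55 = 2.85.

[-12.25, 2.85]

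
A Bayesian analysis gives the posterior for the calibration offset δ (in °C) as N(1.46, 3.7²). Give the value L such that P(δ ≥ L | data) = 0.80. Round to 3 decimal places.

-1.654

Need L with P(δ ≥ L) = 0.80: L = 1.46 − z_{0.2}·3.7.
z = 0.842; L = 1.46 − 0.842 × 3.7 = -1.654.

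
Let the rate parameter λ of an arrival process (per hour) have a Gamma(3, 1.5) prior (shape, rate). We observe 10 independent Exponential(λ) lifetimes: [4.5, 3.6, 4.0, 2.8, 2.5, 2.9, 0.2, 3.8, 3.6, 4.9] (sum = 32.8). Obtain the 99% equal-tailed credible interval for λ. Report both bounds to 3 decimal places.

[0.163, 0.704]

Posterior: Gamma(3+10, 1.5+32.8) = Gamma(13, 34.3) (shape, rate).
Equal-tailed 99% interval: Gamma(13, 34.3) quantiles at 0.005 and 0.995.
Posterior mean ≈ 0.379, SD ≈ 0.105; a Normal approximation gives roughly [0.108, 0.650].
Exact: lower = 0.163; upper = 0.704.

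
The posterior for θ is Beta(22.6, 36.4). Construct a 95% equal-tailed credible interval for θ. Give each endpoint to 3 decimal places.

[0.264, 0.509]

Posterior: Beta(22.6, 36.4).
Equal-tailed 95% interval: the 0.025 and 0.975 quantiles of Beta(22.6, 36.4).
Posterior mean ≈ 0.383, SD ≈ 0.063; a Normal approximation gives roughly [0.260, 0.506].
Exact: F⁻¹(0.025) = 0.264; F⁻¹(0.975) = 0.509.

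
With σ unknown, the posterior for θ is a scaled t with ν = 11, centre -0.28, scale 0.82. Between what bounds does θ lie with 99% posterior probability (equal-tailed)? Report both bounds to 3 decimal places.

The t_11 distribution is symmetric; the 99% interval is -0.28 ± t·0.82 with t_{0.995,11} = 3.106.
Half-width: 3.106 × 0.82 = 2.547.
-0.28 − 2.547 = -2.827; -0.28 + 2.547 = 2.267.

[-2.827, 2.267]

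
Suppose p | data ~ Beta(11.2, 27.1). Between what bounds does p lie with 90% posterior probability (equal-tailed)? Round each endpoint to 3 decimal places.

Posterior: Beta(11.2, 27.1).
Equal-tailed 90% interval: the 0.05 and 0.95 quantiles of Beta(11.2, 27.1).
Posterior mean ≈ 0.292, SD ≈ 0.073; a Normal approximation gives roughly [0.173, 0.412].
Exact: F⁻¹(0.05) = 0.179; F⁻¹(0.95) = 0.418.

[0.179, 0.418]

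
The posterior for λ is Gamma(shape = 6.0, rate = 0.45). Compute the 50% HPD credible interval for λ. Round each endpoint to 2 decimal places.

The posterior is unimodal and skewed, so the HPD interval has equal density at both endpoints and is the shortest 50% interval.
Solving f(8.04) = f(14.88) with F(14.88) − F(8.04) = 0.50 gives [8.04, 14.88].
For comparison, the equal-tailed interval is [9.38, 16.49]; the HPD is narrower and shifted toward the mode.

[8.04, 14.88]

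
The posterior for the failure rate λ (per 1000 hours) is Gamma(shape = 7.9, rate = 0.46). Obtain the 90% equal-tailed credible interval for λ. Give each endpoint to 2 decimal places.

Posterior: Gamma(shape 7.9, rate 0.46).
Equal-tailed 90% interval: Gamma(7.9, 0.46) quantiles at 0.05 and 0.95.
Posterior mean ≈ 17.17, SD ≈ 6.11; a Normal approximation gives roughly [7.12, 27.22].
Exact: lower = 8.50; upper = 28.30.

[8.50, 28.30]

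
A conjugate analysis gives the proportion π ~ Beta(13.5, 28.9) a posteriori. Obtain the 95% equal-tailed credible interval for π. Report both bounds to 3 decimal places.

Posterior: Beta(13.5, 28.9).
Equal-tailed 95% interval: the 0.025 and 0.975 quantiles of Beta(13.5, 28.9).
Posterior mean ≈ 0.318, SD ≈ 0.071; a Normal approximation gives roughly [0.180, 0.457].
Exact: F⁻¹(0.025) = 0.189; F⁻¹(0.975) = 0.464.

[0.189, 0.464]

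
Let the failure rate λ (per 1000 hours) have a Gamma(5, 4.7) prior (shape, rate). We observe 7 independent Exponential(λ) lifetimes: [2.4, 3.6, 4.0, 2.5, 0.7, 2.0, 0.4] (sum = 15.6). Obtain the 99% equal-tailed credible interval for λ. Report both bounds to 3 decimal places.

[0.244, 1.122]

Posterior: Gamma(5+7, 4.7+15.6) = Gamma(12, 20.3) (shape, rate).
Equal-tailed 99% interval: Gamma(12, 20.3) quantiles at 0.005 and 0.995.
Posterior mean ≈ 0.591, SD ≈ 0.171; a Normal approximation gives roughly [0.152, 1.031].
Exact: lower = 0.244; upper = 1.122.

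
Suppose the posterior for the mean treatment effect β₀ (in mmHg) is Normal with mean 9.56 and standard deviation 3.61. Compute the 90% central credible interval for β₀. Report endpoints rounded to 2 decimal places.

[3.62, 15.50]

The posterior is symmetric, so the 90% equal-tailed interval is β₀ = 9.56 ± z·3.61 with z = 1.645.
Half-width: 1.645 × 3.61 = 5.94.
9.56 − 5.94 = 3.62; 9.56 + 5.94 = 15.50.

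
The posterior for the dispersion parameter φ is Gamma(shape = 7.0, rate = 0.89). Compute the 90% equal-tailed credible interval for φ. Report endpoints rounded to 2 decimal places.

Posterior: Gamma(shape 7.0, rate 0.89).
Equal-tailed 90% interval: Gamma(7.0, 0.89) quantiles at 0.05 and 0.95.
Posterior mean ≈ 7.87, SD ≈ 2.97; a Normal approximation gives roughly [2.98, 12.75].
Exact: lower = 3.69; upper = 13.31.

[3.69, 13.31]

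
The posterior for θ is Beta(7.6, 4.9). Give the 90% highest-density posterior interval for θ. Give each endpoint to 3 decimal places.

The posterior is unimodal and skewed, so the HPD interval has equal density at both endpoints and is the shortest 90% interval.
Solving f(0.393) = f(0.828) with F(0.828) − F(0.393) = 0.90 gives [0.393, 0.828].
For comparison, the equal-tailed interval is [0.379, 0.817]; the HPD is narrower and shifted toward the mode.

[0.393, 0.828]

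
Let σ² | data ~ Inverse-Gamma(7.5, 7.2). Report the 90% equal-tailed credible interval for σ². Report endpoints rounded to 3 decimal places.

Inverse-Gamma(7.5, 7.2) quantiles: F⁻¹(0.05) and F⁻¹(0.95).
Equivalently, 1/σ² ~ Gamma(7.5, rate = 7.2); invert its 0.95 and 0.05 quantiles.
Posterior mean ≈ 1.108, SD ≈ 0.472; a Normal approximation gives roughly [0.331, 1.885].
Exact: lower = 0.576; upper = 1.983.

[0.576, 1.983]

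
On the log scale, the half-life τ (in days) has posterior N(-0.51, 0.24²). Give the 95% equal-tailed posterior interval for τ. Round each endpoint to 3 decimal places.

[0.375, 0.961]

On the log scale the 95% interval is -0.51 ± 1.960 × 0.24 = [-0.9804, -0.0396].
Exponentiate: [e^-0.9804, e^-0.0396] = [0.375, 0.961].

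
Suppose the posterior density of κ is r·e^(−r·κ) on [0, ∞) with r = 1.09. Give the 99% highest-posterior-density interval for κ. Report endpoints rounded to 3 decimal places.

The exponential density is strictly decreasing on [0, ∞), so the HPD interval is anchored at 0: [0, q] with P(κ ≤ q) = 0.99.
q = −ln(1 − 0.99) / 1.09 = 4.6052 / 1.09 = 4.225.

[0.000, 4.225]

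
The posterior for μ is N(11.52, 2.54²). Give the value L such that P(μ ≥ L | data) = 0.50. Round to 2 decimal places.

Need L with P(μ ≥ L) = 0.50: L = 11.52 − z_{0.5}·2.54.
z = 0.000; L = 11.52 − 0.000 × 2.54 = 11.52.

11.52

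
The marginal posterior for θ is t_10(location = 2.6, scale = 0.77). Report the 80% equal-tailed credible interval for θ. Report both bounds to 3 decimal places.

[1.543, 3.657]

The t_10 distribution is symmetric; the 80% interval is 2.6 ± t·0.77 with t_{0.9,10} = 1.372.
Half-width: 1.372 × 0.77 = 1.057.
2.6 − 1.057 = 1.543; 2.6 + 1.057 = 3.657.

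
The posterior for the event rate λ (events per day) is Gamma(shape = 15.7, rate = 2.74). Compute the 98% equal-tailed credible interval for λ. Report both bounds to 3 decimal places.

Posterior: Gamma(shape 15.7, rate 2.74).
Equal-tailed 98% interval: Gamma(15.7, 2.74) quantiles at 0.01 and 0.99.
Posterior mean ≈ 5.730, SD ≈ 1.446; a Normal approximation gives roughly [2.366, 9.094].
Exact: lower = 2.908; upper = 9.619.

[2.908, 9.619]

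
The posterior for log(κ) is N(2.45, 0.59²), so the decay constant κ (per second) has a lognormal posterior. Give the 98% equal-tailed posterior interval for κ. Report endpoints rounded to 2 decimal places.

On the log scale the 98% interval is 2.45 ± 2.326 × 0.59 = [1.0775, 3.8225].
Exponentiate: [e^1.0775, e^3.8225] = [2.94, 45.72].

[2.94, 45.72]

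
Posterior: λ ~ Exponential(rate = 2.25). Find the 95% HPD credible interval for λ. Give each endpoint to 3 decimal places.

[0.000, 1.331]

The exponential density is strictly decreasing on [0, ∞), so the HPD interval is anchored at 0: [0, q] with P(λ ≤ q) = 0.95.
q = −ln(1 − 0.95) / 2.25 = 2.9957 / 2.25 = 1.331.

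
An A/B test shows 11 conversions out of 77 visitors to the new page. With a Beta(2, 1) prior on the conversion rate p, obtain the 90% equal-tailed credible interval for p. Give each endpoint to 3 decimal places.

Posterior: Beta(2+11, 1+66) = Beta(13, 67).
Equal-tailed 90% interval: the 0.05 and 0.95 quantiles of Beta(13, 67).
Posterior mean ≈ 0.163, SD ≈ 0.041; a Normal approximation gives roughly [0.095, 0.230].
Exact: F⁻¹(0.05) = 0.100; F⁻¹(0.95) = 0.234.

[0.100, 0.234]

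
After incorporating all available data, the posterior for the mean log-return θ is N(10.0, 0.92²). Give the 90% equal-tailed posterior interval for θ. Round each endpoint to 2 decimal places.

The posterior is symmetric, so the 90% equal-tailed interval is θ = 10.0 ± z·0.92 with z = 1.645.
Half-width: 1.645 × 0.92 = 1.51.
10.0 − 1.51 = 8.49; 10.0 + 1.51 = 11.51.

[8.49, 11.51]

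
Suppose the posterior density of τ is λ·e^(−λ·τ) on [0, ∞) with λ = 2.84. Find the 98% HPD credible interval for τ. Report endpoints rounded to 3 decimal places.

The exponential density is strictly decreasing on [0, ∞), so the HPD interval is anchored at 0: [0, q] with P(τ ≤ q) = 0.98.
q = −ln(1 − 0.98) / 2.84 = 3.9120 / 2.84 = 1.377.

[0.000, 1.377]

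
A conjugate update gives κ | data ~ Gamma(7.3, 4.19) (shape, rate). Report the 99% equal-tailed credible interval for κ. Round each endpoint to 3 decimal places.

Posterior: Gamma(shape 7.3, rate 4.19).
Equal-tailed 99% interval: Gamma(7.3, 4.19) quantiles at 0.005 and 0.995.
Posterior mean ≈ 1.742, SD ≈ 0.645; a Normal approximation gives roughly [0.081, 3.403].
Exact: lower = 0.524; upper = 3.844.

[0.524, 3.844]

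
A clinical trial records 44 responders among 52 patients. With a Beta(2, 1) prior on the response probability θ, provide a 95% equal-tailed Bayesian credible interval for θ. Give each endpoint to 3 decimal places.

[0.729, 0.921]

Posterior: Beta(2+44, 1+8) = Beta(46, 9).
Equal-tailed 95% interval: the 0.025 and 0.975 quantiles of Beta(46, 9).
Posterior mean ≈ 0.836, SD ≈ 0.049; a Normal approximation gives roughly [0.739, 0.933].
Exact: F⁻¹(0.025) = 0.729; F⁻¹(0.975) = 0.921.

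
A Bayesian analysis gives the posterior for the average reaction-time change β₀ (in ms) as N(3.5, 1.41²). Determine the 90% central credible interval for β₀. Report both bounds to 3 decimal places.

The posterior is symmetric, so the 90% equal-tailed interval is β₀ = 3.5 ± z·1.41 with z = 1.645.
Half-width: 1.645 × 1.41 = 2.319.
3.5 − 2.319 = 1.181; 3.5 + 2.319 = 5.819.

[1.181, 5.819]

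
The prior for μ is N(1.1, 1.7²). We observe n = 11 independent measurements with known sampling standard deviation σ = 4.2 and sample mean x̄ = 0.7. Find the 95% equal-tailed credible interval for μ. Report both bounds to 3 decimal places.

[-1.148, 2.833]

Posterior precision = 1/1.7² + 11/4.2² = 0.3460 + 0.6236 = 0.9696, so posterior SD = 1.0156.
Posterior mean = (1.1/1.7² + 11·0.7/4.2²) / 0.9696 = 0.8427.
Interval: 0.8427 ± 1.960 × 1.0156 → [-1.148, 2.833].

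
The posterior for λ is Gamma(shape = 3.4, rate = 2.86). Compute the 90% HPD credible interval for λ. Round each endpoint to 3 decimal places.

The posterior is unimodal and skewed, so the HPD interval has equal density at both endpoints and is the shortest 90% interval.
Solving f(0.220) = f(2.124) with F(2.124) − F(0.220) = 0.90 gives [0.220, 2.124].
For comparison, the equal-tailed interval is [0.360, 2.408]; the HPD is narrower and shifted toward the mode.

[0.220, 2.124]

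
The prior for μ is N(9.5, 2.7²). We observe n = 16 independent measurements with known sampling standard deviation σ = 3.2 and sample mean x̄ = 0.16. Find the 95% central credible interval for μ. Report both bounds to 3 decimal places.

Posterior precision = 1/2.7² + 16/3.2² = 0.1372 + 1.5625 = 1.6997, so posterior SD = 0.7670.
Posterior mean = (9.5/2.7² + 16·0.16/3.2²) / 1.6997 = 0.9138.
Interval: 0.9138 ± 1.960 × 0.7670 → [-0.590, 2.417].

[-0.590, 2.417]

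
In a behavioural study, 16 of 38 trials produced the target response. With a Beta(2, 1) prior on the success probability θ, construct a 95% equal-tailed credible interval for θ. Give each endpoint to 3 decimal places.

[0.293, 0.591]

Posterior: Beta(2+16, 1+22) = Beta(18, 23).
Equal-tailed 95% interval: the 0.025 and 0.975 quantiles of Beta(18, 23).
Posterior mean ≈ 0.439, SD ≈ 0.077; a Normal approximation gives roughly [0.289, 0.589].
Exact: F⁻¹(0.025) = 0.293; F⁻¹(0.975) = 0.591.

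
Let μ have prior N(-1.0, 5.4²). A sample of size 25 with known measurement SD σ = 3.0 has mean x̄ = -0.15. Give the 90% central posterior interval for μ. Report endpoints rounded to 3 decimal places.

Posterior precision = 1/5.4² + 25/3.0² = 0.0343 + 2.7778 = 2.8121, so posterior SD = 0.5963.
Posterior mean = (-1.0/5.4² + 25·-0.15/3.0²) / 2.8121 = -0.1604.
Interval: -0.1604 ± 1.645 × 0.5963 → [-1.141, 0.821].

[-1.141, 0.821]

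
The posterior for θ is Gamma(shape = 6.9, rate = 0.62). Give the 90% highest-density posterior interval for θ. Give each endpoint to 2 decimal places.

[4.38, 17.62]

The posterior is unimodal and skewed, so the HPD interval has equal density at both endpoints and is the shortest 90% interval.
Solving f(4.38) = f(17.62) with F(17.62) − F(4.38) = 0.90 gives [4.38, 17.62].
For comparison, the equal-tailed interval is [5.19, 18.89]; the HPD is narrower and shifted toward the mode.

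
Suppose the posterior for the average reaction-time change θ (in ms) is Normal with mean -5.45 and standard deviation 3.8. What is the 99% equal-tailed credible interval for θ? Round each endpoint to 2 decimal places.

[-15.24, 4.34]

The posterior is symmetric, so the 99% equal-tailed interval is θ = -5.45 ± z·3.8 with z = 2.576.
Half-width: 2.576 × 3.8 = 9.79.
-5.45 − 9.79 = -15.24; -5.45 + 9.79 = 4.34.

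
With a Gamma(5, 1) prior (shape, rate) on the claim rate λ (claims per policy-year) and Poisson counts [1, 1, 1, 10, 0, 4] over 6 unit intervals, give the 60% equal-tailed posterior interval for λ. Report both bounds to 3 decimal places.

[2.570, 3.688]

Posterior: Gamma(5+17, 1+6) = Gamma(22, 7) (shape, rate).
Equal-tailed 60% interval: Gamma(22, 7) quantiles at 0.2 and 0.8.
Posterior mean ≈ 3.143, SD ≈ 0.670; a Normal approximation gives roughly [2.579, 3.707].
Exact: lower = 2.570; upper = 3.688.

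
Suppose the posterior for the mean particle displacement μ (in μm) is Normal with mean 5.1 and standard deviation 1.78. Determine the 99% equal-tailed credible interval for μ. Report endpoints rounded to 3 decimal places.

[0.515, 9.685]

The posterior is symmetric, so the 99% equal-tailed interval is μ = 5.1 ± z·1.78 with z = 2.576.
Half-width: 2.576 × 1.78 = 4.585.
5.1 − 4.585 = 0.515; 5.1 + 4.585 = 9.685.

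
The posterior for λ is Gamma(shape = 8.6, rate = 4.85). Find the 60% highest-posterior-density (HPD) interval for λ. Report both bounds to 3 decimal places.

[1.132, 2.102]

The posterior is unimodal and skewed, so the HPD interval has equal density at both endpoints and is the shortest 60% interval.
Solving f(1.132) = f(2.102) with F(2.102) − F(1.132) = 0.60 gives [1.132, 2.102].
For comparison, the equal-tailed interval is [1.255, 2.252]; the HPD is narrower and shifted toward the mode.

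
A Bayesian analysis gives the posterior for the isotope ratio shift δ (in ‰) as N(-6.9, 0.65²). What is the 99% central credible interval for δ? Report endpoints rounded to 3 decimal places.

The posterior is symmetric, so the 99% equal-tailed interval is δ = -6.9 ± z·0.65 with z = 2.576.
Half-width: 2.576 × 0.65 = 1.674.
-6.9 − 1.674 = -8.574; -6.9 + 1.674 = -5.226.

[-8.574, -5.226]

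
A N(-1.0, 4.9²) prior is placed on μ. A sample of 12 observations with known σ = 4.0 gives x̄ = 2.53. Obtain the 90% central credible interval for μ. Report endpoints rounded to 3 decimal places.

Posterior precision = 1/4.9² + 12/4.0² = 0.0416 + 0.7500 = 0.7916, so posterior SD = 1.1239.
Posterior mean = (-1.0/4.9² + 12·2.53/4.0²) / 0.7916 = 2.3443.
Interval: 2.3443 ± 1.645 × 1.1239 → [0.496, 4.193].

[0.496, 4.193]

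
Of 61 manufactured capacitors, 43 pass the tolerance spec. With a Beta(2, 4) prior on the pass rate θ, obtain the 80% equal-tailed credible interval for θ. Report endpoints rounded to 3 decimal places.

[0.597, 0.744]

Posterior: Beta(2+43, 4+18) = Beta(45, 22).
Equal-tailed 80% interval: the 0.1 and 0.9 quantiles of Beta(45, 22).
Posterior mean ≈ 0.672, SD ≈ 0.057; a Normal approximation gives roughly [0.599, 0.745].
Exact: F⁻¹(0.1) = 0.597; F⁻¹(0.9) = 0.744.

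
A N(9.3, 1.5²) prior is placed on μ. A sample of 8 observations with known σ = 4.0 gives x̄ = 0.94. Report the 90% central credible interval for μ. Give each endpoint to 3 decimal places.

[3.182, 6.567]

Posterior precision = 1/1.5² + 8/4.0² = 0.4444 + 0.5000 = 0.9444, so posterior SD = 1.0290.
Posterior mean = (9.3/1.5² + 8·0.94/4.0²) / 0.9444 = 4.8741.
Interval: 4.8741 ± 1.645 × 1.0290 → [3.182, 6.567].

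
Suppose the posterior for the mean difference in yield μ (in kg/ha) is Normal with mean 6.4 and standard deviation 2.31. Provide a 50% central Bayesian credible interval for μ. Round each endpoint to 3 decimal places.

[4.842, 7.958]

The posterior is symmetric, so the 50% equal-tailed interval is μ = 6.4 ± z·2.31 with z = 0.674.
Half-width: 0.674 × 2.31 = 1.558.
6.4 − 1.558 = 4.842; 6.4 + 1.558 = 7.958.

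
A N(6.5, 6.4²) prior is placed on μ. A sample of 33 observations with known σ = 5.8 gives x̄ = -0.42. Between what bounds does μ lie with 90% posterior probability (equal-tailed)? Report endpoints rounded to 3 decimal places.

[-1.892, 1.388]

Posterior precision = 1/6.4² + 33/5.8² = 0.0244 + 0.9810 = 1.0054, so posterior SD = 0.9973.
Posterior mean = (6.5/6.4² + 33·-0.42/5.8²) / 1.0054 = -0.2520.
Interval: -0.2520 ± 1.645 × 0.9973 → [-1.892, 1.388].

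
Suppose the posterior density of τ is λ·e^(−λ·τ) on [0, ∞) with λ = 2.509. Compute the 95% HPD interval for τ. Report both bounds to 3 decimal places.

The exponential density is strictly decreasing on [0, ∞), so the HPD interval is anchored at 0: [0, q] with P(τ ≤ q) = 0.95.
q = −ln(1 − 0.95) / 2.509 = 2.9957 / 2.509 = 1.194.

[0.000, 1.194]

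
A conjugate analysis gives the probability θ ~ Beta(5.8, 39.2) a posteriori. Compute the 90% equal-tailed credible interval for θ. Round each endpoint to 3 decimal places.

Posterior: Beta(5.8, 39.2).
Equal-tailed 90% interval: the 0.05 and 0.95 quantiles of Beta(5.8, 39.2).
Posterior mean ≈ 0.129, SD ≈ 0.049; a Normal approximation gives roughly [0.048, 0.210].
Exact: F⁻¹(0.05) = 0.058; F⁻¹(0.95) = 0.219.

[0.058, 0.219]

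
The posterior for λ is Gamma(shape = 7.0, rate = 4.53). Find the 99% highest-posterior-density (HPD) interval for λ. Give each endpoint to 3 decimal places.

[0.363, 3.276]

The posterior is unimodal and skewed, so the HPD interval has equal density at both endpoints and is the shortest 99% interval.
Solving f(0.363) = f(3.276) with F(3.276) − F(0.363) = 0.99 gives [0.363, 3.276].
For comparison, the equal-tailed interval is [0.450, 3.457]; the HPD is narrower and shifted toward the mode.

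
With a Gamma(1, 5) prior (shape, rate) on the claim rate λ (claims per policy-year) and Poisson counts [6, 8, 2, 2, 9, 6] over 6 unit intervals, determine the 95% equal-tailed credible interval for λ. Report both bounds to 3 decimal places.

[2.141, 4.213]

Posterior: Gamma(1+33, 5+6) = Gamma(34, 11) (shape, rate).
Equal-tailed 95% interval: Gamma(34, 11) quantiles at 0.025 and 0.975.
Posterior mean ≈ 3.091, SD ≈ 0.530; a Normal approximation gives roughly [2.052, 4.130].
Exact: lower = 2.141; upper = 4.213.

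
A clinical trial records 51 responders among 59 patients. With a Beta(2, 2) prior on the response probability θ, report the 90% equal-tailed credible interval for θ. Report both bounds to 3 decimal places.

[0.760, 0.910]

Posterior: Beta(2+51, 2+8) = Beta(53, 10).
Equal-tailed 90% interval: the 0.05 and 0.95 quantiles of Beta(53, 10).
Posterior mean ≈ 0.841, SD ≈ 0.046; a Normal approximation gives roughly [0.766, 0.916].
Exact: F⁻¹(0.05) = 0.760; F⁻¹(0.95) = 0.910.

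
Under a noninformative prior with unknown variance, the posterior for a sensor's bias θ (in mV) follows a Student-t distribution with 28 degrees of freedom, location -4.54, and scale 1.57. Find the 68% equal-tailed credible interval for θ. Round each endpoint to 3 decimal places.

[-6.130, -2.950]

The t_28 distribution is symmetric; the 68% interval is -4.54 ± t·1.57 with t_{0.84,28} = 1.012.
Half-width: 1.012 × 1.57 = 1.590.
-4.54 − 1.590 = -6.130; -4.54 + 1.590 = -2.950.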